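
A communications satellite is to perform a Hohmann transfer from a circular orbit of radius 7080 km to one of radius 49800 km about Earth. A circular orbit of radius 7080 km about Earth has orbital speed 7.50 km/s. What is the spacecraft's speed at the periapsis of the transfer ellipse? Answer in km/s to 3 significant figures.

From the circular-orbit relation v² = μ/r at r = 7080 km: μ = v²r = (7.50)² × 7080 = 3.98250×10^5 km³/s².
The Hohmann ellipse has a_t = (r₁ + r₂)/2 = 28440 km.
The periapsis of the transfer ellipse is at r = 7080 km.
Applying v² = μ(2/r − 1/a_t): v = 9.925 km/s.

v = 9.92 km/s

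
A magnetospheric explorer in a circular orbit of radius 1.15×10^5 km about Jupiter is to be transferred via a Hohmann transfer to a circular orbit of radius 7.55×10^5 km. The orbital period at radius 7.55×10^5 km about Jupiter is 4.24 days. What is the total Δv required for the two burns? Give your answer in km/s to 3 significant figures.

From Kepler's third law T² = 4π²r³/μ at r = 7.55×10^5 km, T = 4.24 days = 4.24 × 86400 s = 3.66336×10^5 s: μ = 4π²r³/T² = 1.26602×10^8 km³/s².
Semi-major axis of the transfer orbit: a_t = (1.150×10^5 + 7.550×10^5)/2 = 4.350×10^5 km.
Circular speed at r₁: v₁ = √(μ/r₁) = √(1.26602×10^8/1.150×10^5) = 33.18 km/s.
Transfer-orbit speed at r₁ (vis-viva equation): v_p = √[μ(2/r₁ − 1/a_t)] = 43.71 km/s.
First burn Δv₁ = |v_p − v₁| = 10.53 km/s.
Circular speed at r₂: v₂ = √(μ/r₂) = 12.949 km/s.
Transfer-orbit speed at r₂: v_a = √[μ(2/r₂ − 1/a_t)] = 6.6581 km/s.
Second burn Δv₂ = |v₂ − v_a| = 6.291 km/s.
Δv = Δv₁ + Δv₂ = 10.53 + 6.291 = 16.82 km/s.

Δv = 16.8 km/s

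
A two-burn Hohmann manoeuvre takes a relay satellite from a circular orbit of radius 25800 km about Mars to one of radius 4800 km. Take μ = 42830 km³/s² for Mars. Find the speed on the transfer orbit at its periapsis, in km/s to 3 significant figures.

v = 3.88 km/s

Semi-major axis of the transfer orbit: a_t = (25800 + 4800)/2 = 15300 km.
The periapsis of the transfer ellipse is at r = 4800 km.
Applying v² = μ(2/r − 1/a_t): v = 3.879 km/s.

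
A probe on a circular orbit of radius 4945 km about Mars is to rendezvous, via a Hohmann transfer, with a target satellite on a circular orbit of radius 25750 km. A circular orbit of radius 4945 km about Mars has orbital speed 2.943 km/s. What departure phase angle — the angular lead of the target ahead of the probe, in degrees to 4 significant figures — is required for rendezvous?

From the circular-orbit relation v² = μ/r at r = 4945 km: μ = v²r = (2.943)² × 4945 = 42829.9 km³/s².
Transfer-ellipse semi-major axis a_t = (r₁ + r₂)/2 = (4945 + 25750)/2 = 15347.5 km.
Transfer time t = π√(a_t³/μ) = 28862 s.
Target angular speed ω₂ = √(μ/r₂³) = 5.0085×10^-5 rad/s.
Angle swept by the target during transfer: ω₂·t = 1.4456 rad = 82.83°.
The probe traverses 180° on the transfer ellipse, so the target must lead by 180° − 82.83° = 97.17°.

φ = 97.17°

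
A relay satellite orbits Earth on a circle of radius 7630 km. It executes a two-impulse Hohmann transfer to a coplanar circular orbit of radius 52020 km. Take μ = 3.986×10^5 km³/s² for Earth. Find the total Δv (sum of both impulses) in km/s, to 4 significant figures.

Δv = 3.686 km/s

Semi-major axis of the transfer orbit: a_t = (7630 + 52020)/2 = 29825 km.
Circular speed at r₁: v₁ = √(μ/r₁) = √(3.986×10^5/7630) = 7.228 km/s.
On the transfer ellipse at r₁, v² = μ(2/r − 1/a) gives v_p = √[μ(2/r₁ − 1/a_t)] = 9.546 km/s.
First burn Δv₁ = |v_p − v₁| = 2.318 km/s.
Circular speed at r₂: v₂ = √(μ/r₂) = 2.768 km/s.
Transfer-orbit speed at r₂: v_a = √[μ(2/r₂ − 1/a_t)] = 1.400 km/s.
Second burn Δv₂ = |v₂ − v_a| = 1.368 km/s.
Total Δv = Δv₁ + Δv₂ = 3.686 km/s.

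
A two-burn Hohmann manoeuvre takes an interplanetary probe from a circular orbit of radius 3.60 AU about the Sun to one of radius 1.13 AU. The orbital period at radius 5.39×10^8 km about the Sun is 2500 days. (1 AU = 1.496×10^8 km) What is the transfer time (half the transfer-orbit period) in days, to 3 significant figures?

From Kepler's third law T² = 4π²r³/μ at r = 5.39×10^8 km, T = 2500 days = 2500 × 86400 s = 2.160×10^8 s: μ = 4π²r³/T² = 1.32501×10^11 km³/s².
In km: r₁ = 3.60 × 1.496×10^8 = 5.3856×10^8 km; r₂ = 1.13 × 1.496×10^8 = 1.69048×10^8 km.
Transfer-ellipse semi-major axis a_t = (r₁ + r₂)/2 = (5.3856×10^8 + 1.69048×10^8)/2 = 3.53804×10^8 km.
By Kepler's third law the transfer-orbit period is T = 2π√(a_t³/μ), so t = T/2 = 5.744×10^7 s.
Converting: 5.744×10^7 s ÷ 86400 s/day = 665 days.

t = 665 days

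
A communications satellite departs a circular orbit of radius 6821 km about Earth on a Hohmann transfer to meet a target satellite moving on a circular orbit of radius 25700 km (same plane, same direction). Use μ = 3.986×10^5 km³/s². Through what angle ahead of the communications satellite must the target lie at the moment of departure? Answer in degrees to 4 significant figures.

φ = 89.41°

Semi-major axis of the transfer orbit: a_t = (6821 + 25700)/2 = 16260.5 km.
The half-period of the transfer ellipse is t = π√(a_t³/μ) = 10318 s.
The target's mean motion on its circular orbit is ω₂ = √(μ/r₂³) = 1.5324×10^-4 rad/s.
Angle swept by the target during transfer: ω₂·t = 1.5811 rad = 90.59°.
Arrival is 180° from departure on the ellipse, so φ = 180° − 90.59° = 89.41°.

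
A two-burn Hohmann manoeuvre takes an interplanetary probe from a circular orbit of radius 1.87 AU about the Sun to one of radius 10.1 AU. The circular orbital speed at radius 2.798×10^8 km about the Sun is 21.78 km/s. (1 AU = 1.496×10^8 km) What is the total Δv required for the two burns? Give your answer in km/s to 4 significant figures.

Δv = 10.65 km/s

From the circular-orbit relation v² = μ/r at r = 2.798×10^8 km: μ = v²r = (21.78)² × 2.798×10^8 = 1.32728×10^11 km³/s².
In km: r₁ = 1.87 × 1.496×10^8 = 2.79752×10^8 km; r₂ = 10.1 × 1.496×10^8 = 1.51096×10^9 km.
The Hohmann ellipse has a_t = (r₁ + r₂)/2 = 8.95356×10^8 km.
Circular speed at r₁: v₁ = √(μ/r₁) = √(1.32728×10^11/2.79752×10^8) = 21.782 km/s.
On the transfer ellipse at r₁, v² = μ(2/r − 1/a) gives v_p = √[μ(2/r₁ − 1/a_t)] = 28.296 km/s.
First burn Δv₁ = |v_p − v₁| = 6.514 km/s.
At r₂, v₂ = √(μ/r₂) = 9.3725 km/s.
Transfer-orbit speed at r₂: v_a = √[μ(2/r₂ − 1/a_t)] = 5.2389 km/s.
Second burn Δv₂ = |v₂ − v_a| = 4.134 km/s.
Δv = Δv₁ + Δv₂ = 6.514 + 4.134 = 10.65 km/s.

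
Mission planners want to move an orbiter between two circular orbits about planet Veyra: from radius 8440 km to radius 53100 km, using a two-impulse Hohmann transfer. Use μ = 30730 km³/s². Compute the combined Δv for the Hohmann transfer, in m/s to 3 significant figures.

Δv = 961 m/s

Semi-major axis of the transfer orbit: a_t = (8440 + 53100)/2 = 30770 km.
At r₁ the circular-orbit speed is v₁ = √(μ/r₁) = 1.9081 km/s.
Transfer-orbit speed at r₁ (vis-viva equation): v_p = √[μ(2/r₁ − 1/a_t)] = 2.5066 km/s.
First burn Δv₁ = |v_p − v₁| = 0.5985 km/s.
At r₂, v₂ = √(μ/r₂) = 0.7607 km/s.
Transfer-orbit speed at r₂: v_a = √[μ(2/r₂ − 1/a_t)] = 0.3984 km/s.
Second burn Δv₂ = |v₂ − v_a| = 0.3623 km/s.
Δv = Δv₁ + Δv₂ = 0.5985 + 0.3623 = 0.9608 km/s.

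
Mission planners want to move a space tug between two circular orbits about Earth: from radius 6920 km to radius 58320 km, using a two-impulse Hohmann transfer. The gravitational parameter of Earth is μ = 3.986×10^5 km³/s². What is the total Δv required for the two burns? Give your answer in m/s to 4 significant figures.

The Hohmann ellipse has a_t = (r₁ + r₂)/2 = 32620 km.
At r₁ the circular-orbit speed is v₁ = √(μ/r₁) = 7.5895425 km/s.
Transfer-orbit speed at r₁ (vis-viva): v_p = √[μ(2/r₁ − 1/a_t)] = 10.148045 km/s.
First burn Δv₁ = |v_p − v₁| = 2.559 km/s.
Circular speed at r₂: v₂ = √(μ/r₂) = 2.614 km/s.
Transfer-orbit speed at r₂: v_a = √[μ(2/r₂ − 1/a_t)] = 1.204 km/s.
Second burn Δv₂ = |v₂ − v_a| = 1.410 km/s.
Total Δv = Δv₁ + Δv₂ = 3.969 km/s.

Δv = 3969 m/s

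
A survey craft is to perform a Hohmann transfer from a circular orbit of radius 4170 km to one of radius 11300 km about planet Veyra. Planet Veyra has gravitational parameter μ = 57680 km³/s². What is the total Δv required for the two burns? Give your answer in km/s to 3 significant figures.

Transfer-ellipse semi-major axis a_t = (r₁ + r₂)/2 = (4170 + 11300)/2 = 7735 km.
Circular speed at r₁: v₁ = √(μ/r₁) = √(57680/4170) = 3.71916 km/s.
Transfer-orbit speed at r₁ (vis-viva equation): v_p = √[μ(2/r₁ − 1/a_t)] = 4.49525 km/s.
First burn Δv₁ = |v_p − v₁| = 0.77609 km/s.
At r₂, v₂ = √(μ/r₂) = 2.25930 km/s.
Transfer-orbit speed at r₂: v_a = √[μ(2/r₂ − 1/a_t)] = 1.65887 km/s.
Second burn Δv₂ = |v₂ − v_a| = 0.60043 km/s.
Total Δv = Δv₁ + Δv₂ = 1.377 km/s.

Δv = 1.38 km/s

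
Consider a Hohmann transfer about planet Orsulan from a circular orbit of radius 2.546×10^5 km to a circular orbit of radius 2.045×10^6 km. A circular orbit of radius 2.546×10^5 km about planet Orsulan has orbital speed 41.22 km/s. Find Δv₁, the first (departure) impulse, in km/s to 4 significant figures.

Δv₁ = 13.75 km/s

From the circular-orbit relation v² = μ/r at r = 2.546×10^5 km: μ = v²r = (41.22)² × 2.546×10^5 = 4.32588×10^8 km³/s².
Transfer-ellipse semi-major axis a_t = (r₁ + r₂)/2 = (2.546×10^5 + 2.045×10^6)/2 = 1.1498×10^6 km.
Circular speed at r = 2.546×10^5 km: v_c = √(μ/r) = 41.22 km/s.
Vis-viva on the transfer ellipse at r = 2.546×10^5 km gives v_t = √[μ(2/r − 1/a_t)] = 54.97 km/s.
Δv₁ = |v_t − v_c| = |54.97 − 41.22| = 13.75 km/s.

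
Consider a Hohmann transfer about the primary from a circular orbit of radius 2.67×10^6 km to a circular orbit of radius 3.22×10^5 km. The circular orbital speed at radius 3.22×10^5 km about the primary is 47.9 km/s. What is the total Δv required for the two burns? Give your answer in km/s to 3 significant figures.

From the circular-orbit relation v² = μ/r at r = 3.22×10^5 km: μ = v²r = (47.9)² × 3.22×10^5 = 7.38800×10^8 km³/s².
The Hohmann ellipse has a_t = (r₁ + r₂)/2 = 1.496×10^6 km.
At r₁ the circular-orbit speed is v₁ = √(μ/r₁) = 16.634 km/s.
Transfer-orbit speed at r₁ (vis-viva equation): v_a = √[μ(2/r₁ − 1/a_t)] = 7.7174 km/s.
First burn Δv₁ = |v_a − v₁| = 8.917 km/s.
At r₂, v₂ = √(μ/r₂) = 47.90 km/s.
Transfer-orbit speed at r₂: v_p = √[μ(2/r₂ − 1/a_t)] = 63.99 km/s.
Second burn Δv₂ = |v₂ − v_p| = 16.09 km/s.
Δv = Δv₁ + Δv₂ = 8.917 + 16.09 = 25.01 km/s.

Δv = 25.0 km/s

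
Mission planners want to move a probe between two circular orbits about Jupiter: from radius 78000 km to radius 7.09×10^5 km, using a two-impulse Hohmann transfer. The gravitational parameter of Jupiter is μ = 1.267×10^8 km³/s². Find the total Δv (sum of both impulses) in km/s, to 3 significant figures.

Semi-major axis of the transfer orbit: a_t = (78000 + 7.090×10^5)/2 = 3.935×10^5 km.
Circular speed at r₁: v₁ = √(μ/r₁) = √(1.267×10^8/78000) = 40.303 km/s.
Transfer-orbit speed at r₁ (vis-viva): v_p = √[μ(2/r₁ − 1/a_t)] = 54.099 km/s.
First burn Δv₁ = |v_p − v₁| = 13.796 km/s.
At r₂, v₂ = √(μ/r₂) = 13.368 km/s.
Transfer-orbit speed at r₂: v_a = √[μ(2/r₂ − 1/a_t)] = 5.9517 km/s.
Second burn Δv₂ = |v₂ − v_a| = 7.4163 km/s.
Total Δv = Δv₁ + Δv₂ = 21.21 km/s.

Δv = 21.2 km/s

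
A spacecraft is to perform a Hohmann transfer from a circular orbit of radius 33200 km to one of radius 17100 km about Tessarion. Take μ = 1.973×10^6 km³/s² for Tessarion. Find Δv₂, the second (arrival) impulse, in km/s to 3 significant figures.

Δv₂ = 1.60 km/s

The Hohmann ellipse has a_t = (r₁ + r₂)/2 = 25150 km.
On the circular orbit at r = 17100 km, v_c = √(μ/r) = 10.74 km/s.
Vis-viva on the transfer ellipse at r = 17100 km gives v_t = √[μ(2/r − 1/a_t)] = 12.34 km/s.
Δv₂ = |v_t − v_c| = |12.34 − 10.74| = 1.600 km/s.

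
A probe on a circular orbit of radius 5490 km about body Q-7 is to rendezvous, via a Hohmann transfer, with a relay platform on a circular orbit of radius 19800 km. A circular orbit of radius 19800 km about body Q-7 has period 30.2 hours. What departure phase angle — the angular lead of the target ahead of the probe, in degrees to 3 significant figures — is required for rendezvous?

From Kepler's third law T² = 4π²r³/μ at r = 19800 km, T = 30.2 hours = 30.2 × 3600 s = 1.0872×10^5 s: μ = 4π²r³/T² = 25926.1 km³/s².
The Hohmann ellipse has a_t = (r₁ + r₂)/2 = 12645 km.
The half-period of the transfer ellipse is t = π√(a_t³/μ) = 27743.4 s.
Target angular speed ω₂ = √(μ/r₂³) = 5.77924×10^-5 rad/s.
Angle swept by the target during transfer: ω₂·t = 1.6034 rad = 91.87°.
Arrival is 180° from departure on the ellipse, so φ = 180° − 91.87° = 88.1°.

φ = 88.1°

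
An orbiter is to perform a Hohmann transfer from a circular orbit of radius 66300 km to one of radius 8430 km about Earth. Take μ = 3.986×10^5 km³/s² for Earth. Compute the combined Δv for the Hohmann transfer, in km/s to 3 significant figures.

Transfer-ellipse semi-major axis a_t = (r₁ + r₂)/2 = (66300 + 8430)/2 = 37365 km.
At r₁ the circular-orbit speed is v₁ = √(μ/r₁) = 2.45195 km/s.
Transfer-orbit speed at r₁ (v² = μ(2/r − 1/a)): v_a = √[μ(2/r₁ − 1/a_t)] = 1.16464 km/s.
First burn Δv₁ = |v_a − v₁| = 1.2873 km/s.
At r₂, v₂ = √(μ/r₂) = 6.8763 km/s.
Transfer-orbit speed at r₂: v_p = √[μ(2/r₂ − 1/a_t)] = 9.1597 km/s.
Second burn Δv₂ = |v₂ − v_p| = 2.2834 km/s.
Δv = Δv₁ + Δv₂ = 1.2873 + 2.2834 = 3.571 km/s.

Δv = 3.57 km/s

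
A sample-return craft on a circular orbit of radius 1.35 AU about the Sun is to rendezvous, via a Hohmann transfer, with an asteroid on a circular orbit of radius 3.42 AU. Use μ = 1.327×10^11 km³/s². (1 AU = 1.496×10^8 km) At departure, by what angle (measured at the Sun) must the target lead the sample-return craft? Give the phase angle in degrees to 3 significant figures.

In km: r₁ = 1.35 × 1.496×10^8 = 2.0196×10^8 km; r₂ = 3.42 × 1.496×10^8 = 5.11632×10^8 km.
The Hohmann ellipse has a_t = (r₁ + r₂)/2 = 3.56796×10^8 km.
Transfer time t = π√(a_t³/μ) = 5.8123×10^7 s.
The target's mean motion on its circular orbit is ω₂ = √(μ/r₂³) = 3.1477×10^-8 rad/s.
Angle swept by the target during transfer: ω₂·t = 1.8295 rad = 104.8°.
The sample-return craft traverses 180° on the transfer ellipse, so the target must lead by 180° − 104.8° = 75.2°.

φ = 75.2°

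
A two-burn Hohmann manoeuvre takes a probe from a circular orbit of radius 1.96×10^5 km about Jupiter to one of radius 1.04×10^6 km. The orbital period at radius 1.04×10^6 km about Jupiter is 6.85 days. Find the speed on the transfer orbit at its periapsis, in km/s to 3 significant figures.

v = 33.0 km/s

From Kepler's third law T² = 4π²r³/μ at r = 1.04×10^6 km, T = 6.85 days = 6.85 × 86400 s = 5.9184×10^5 s: μ = 4π²r³/T² = 1.26780×10^8 km³/s².
Transfer-ellipse semi-major axis a_t = (r₁ + r₂)/2 = (1.960×10^5 + 1.040×10^6)/2 = 6.180×10^5 km.
The periapsis of the transfer ellipse is at r = 1.960×10^5 km.
From the vis-viva equation, v = √[μ(2/r − 1/a_t)] = 32.99 km/s.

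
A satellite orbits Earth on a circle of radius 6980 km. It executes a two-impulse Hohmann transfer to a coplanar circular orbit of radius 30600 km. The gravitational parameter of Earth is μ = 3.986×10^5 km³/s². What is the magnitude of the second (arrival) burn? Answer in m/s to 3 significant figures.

Semi-major axis of the transfer orbit: a_t = (6980 + 30600)/2 = 18790 km.
Circular speed at r = 30600 km: v_c = √(μ/r) = 3.609 km/s.
Transfer-orbit speed at the same r (vis-viva, a = a_t): v_t = √[μ(2/r − 1/a_t)] = 2.200 km/s.
Δv₂ = |v_t − v_c| = |2.200 − 3.609| = 1.409 km/s.

Δv₂ = 1410 m/s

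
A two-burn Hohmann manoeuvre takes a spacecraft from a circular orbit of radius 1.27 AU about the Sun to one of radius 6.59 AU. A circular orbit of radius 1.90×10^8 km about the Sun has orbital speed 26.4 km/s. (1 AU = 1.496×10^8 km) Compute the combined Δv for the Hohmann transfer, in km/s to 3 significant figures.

From the circular-orbit relation v² = μ/r at r = 1.90×10^8 km: μ = v²r = (26.4)² × 1.90×10^8 = 1.32422×10^11 km³/s².
In km: r₁ = 1.27 × 1.496×10^8 = 1.89992×10^8 km; r₂ = 6.59 × 1.496×10^8 = 9.85864×10^8 km.
Semi-major axis of the transfer orbit: a_t = (1.89992×10^8 + 9.85864×10^8)/2 = 5.87928×10^8 km.
Circular speed at r₁: v₁ = √(μ/r₁) = √(1.32422×10^11/1.89992×10^8) = 26.401 km/s.
On the transfer ellipse at r₁, vis-viva equation gives v_p = √[μ(2/r₁ − 1/a_t)] = 34.187 km/s.
First burn Δv₁ = |v_p − v₁| = 7.786 km/s.
Circular speed at r₂: v₂ = √(μ/r₂) = 11.5897 km/s.
Transfer-orbit speed at r₂: v_a = √[μ(2/r₂ − 1/a_t)] = 6.58837 km/s.
Second burn Δv₂ = |v₂ − v_a| = 5.001 km/s.
Δv = Δv₁ + Δv₂ = 7.786 + 5.001 = 12.79 km/s.

Δv = 12.8 km/s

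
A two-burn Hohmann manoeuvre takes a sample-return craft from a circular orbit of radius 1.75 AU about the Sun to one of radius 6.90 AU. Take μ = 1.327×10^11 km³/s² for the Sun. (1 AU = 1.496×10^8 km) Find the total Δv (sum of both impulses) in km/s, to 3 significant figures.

Δv = 10.0 km/s

In km: r₁ = 1.75 × 1.496×10^8 = 2.618×10^8 km; r₂ = 6.90 × 1.496×10^8 = 1.03224×10^9 km.
Transfer-ellipse semi-major axis a_t = (r₁ + r₂)/2 = (2.618×10^8 + 1.03224×10^9)/2 = 6.4702×10^8 km.
At r₁ the circular-orbit speed is v₁ = √(μ/r₁) = 22.514 km/s.
On the transfer ellipse at r₁, v² = μ(2/r − 1/a) gives v_p = √[μ(2/r₁ − 1/a_t)] = 28.437 km/s.
First burn Δv₁ = |v_p − v₁| = 5.923 km/s.
Circular speed at r₂: v₂ = √(μ/r₂) = 11.338 km/s.
Transfer-orbit speed at r₂: v_a = √[μ(2/r₂ − 1/a_t)] = 7.2123 km/s.
Second burn Δv₂ = |v₂ − v_a| = 4.126 km/s.
Total Δv = Δv₁ + Δv₂ = 10.05 km/s.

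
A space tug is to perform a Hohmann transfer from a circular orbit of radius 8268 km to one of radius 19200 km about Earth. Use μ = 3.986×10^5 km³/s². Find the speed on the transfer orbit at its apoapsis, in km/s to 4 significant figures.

v = 3.535 km/s

The Hohmann ellipse has a_t = (r₁ + r₂)/2 = 13734 km.
At apoapsis, r = 19200 km.
Applying v² = μ(2/r − 1/a_t): v = 3.535 km/s.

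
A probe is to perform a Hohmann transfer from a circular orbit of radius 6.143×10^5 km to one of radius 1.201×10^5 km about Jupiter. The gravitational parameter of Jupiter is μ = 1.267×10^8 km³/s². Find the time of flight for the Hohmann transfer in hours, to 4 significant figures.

t = 17.25 hours

Semi-major axis of the transfer orbit: a_t = (6.143×10^5 + 1.201×10^5)/2 = 3.672×10^5 km.
Transfer time t = π√(a_t³/μ) = π√((3.672×10^5)³ / 1.267×10^8) = 62100 s.
Converting: 62100 s ÷ 3600 s/hour = 17.25 hours.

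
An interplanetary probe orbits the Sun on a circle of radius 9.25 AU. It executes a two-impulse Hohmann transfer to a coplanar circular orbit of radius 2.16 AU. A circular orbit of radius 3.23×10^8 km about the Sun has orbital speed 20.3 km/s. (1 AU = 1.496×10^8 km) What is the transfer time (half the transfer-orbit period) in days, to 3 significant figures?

t = 2480 days

From the circular-orbit relation v² = μ/r at r = 3.23×10^8 km: μ = v²r = (20.3)² × 3.23×10^8 = 1.33105×10^11 km³/s².
In km: r₁ = 9.25 × 1.496×10^8 = 1.3838×10^9 km; r₂ = 2.16 × 1.496×10^8 = 3.23136×10^8 km.
Transfer-ellipse semi-major axis a_t = (r₁ + r₂)/2 = (1.3838×10^9 + 3.23136×10^8)/2 = 8.53468×10^8 km.
Half the transfer-orbit period gives t = π√(a_t³/μ) = 2.147×10^8 s.
Converting: 2.147×10^8 s ÷ 86400 s/day = 2480 days.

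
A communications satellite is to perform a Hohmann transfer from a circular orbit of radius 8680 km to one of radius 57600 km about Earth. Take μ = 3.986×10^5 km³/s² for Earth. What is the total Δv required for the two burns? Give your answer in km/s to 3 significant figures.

Semi-major axis of the transfer orbit: a_t = (8680 + 57600)/2 = 33140 km.
At r₁ the circular-orbit speed is v₁ = √(μ/r₁) = 6.7766 km/s.
Transfer-orbit speed at r₁ (v² = μ(2/r − 1/a)): v_p = √[μ(2/r₁ − 1/a_t)] = 8.9340 km/s.
First burn Δv₁ = |v_p − v₁| = 2.1574 km/s.
Circular speed at r₂: v₂ = √(μ/r₂) = 2.6306 km/s.
Transfer-orbit speed at r₂: v_a = √[μ(2/r₂ − 1/a_t)] = 1.3463 km/s.
Second burn Δv₂ = |v₂ − v_a| = 1.2843 km/s.
Δv = Δv₁ + Δv₂ = 2.1574 + 1.2843 = 3.442 km/s.

Δv = 3.44 km/s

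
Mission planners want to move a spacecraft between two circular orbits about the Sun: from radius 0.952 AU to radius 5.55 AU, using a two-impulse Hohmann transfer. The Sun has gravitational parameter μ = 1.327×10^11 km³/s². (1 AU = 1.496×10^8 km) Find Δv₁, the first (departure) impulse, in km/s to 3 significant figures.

In km: r₁ = 0.952 × 1.496×10^8 = 1.424192×10^8 km; r₂ = 5.55 × 1.496×10^8 = 8.3028×10^8 km.
Semi-major axis of the transfer orbit: a_t = (1.424192×10^8 + 8.3028×10^8)/2 = 4.863496×10^8 km.
Circular speed at r = 1.424192×10^8 km: v_c = √(μ/r) = 30.525 km/s.
Transfer-orbit speed at the same r (vis-viva, a = a_t): v_t = √[μ(2/r − 1/a_t)] = 39.883 km/s.
Δv₁ = |v_t − v_c| = |39.883 − 30.525| = 9.358 km/s.

Δv₁ = 9.36 km/s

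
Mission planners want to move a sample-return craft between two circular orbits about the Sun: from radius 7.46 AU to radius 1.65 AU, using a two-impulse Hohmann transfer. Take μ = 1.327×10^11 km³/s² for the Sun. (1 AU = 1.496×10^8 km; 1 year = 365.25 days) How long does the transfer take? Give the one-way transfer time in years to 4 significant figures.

In km: r₁ = 7.46 × 1.496×10^8 = 1.116016×10^9 km; r₂ = 1.65 × 1.496×10^8 = 2.4684×10^8 km.
Semi-major axis of the transfer orbit: a_t = (1.116016×10^9 + 2.4684×10^8)/2 = 6.81428×10^8 km.
Transfer time t = π√(a_t³/μ) = π√((6.81428×10^8)³ / 1.327×10^11) = 1.534×10^8 s.
Converting: 1.534×10^8 s ÷ 3.15576×10^7 s/year (365.25 × 86400) = 4.861 years.

t = 4.861 years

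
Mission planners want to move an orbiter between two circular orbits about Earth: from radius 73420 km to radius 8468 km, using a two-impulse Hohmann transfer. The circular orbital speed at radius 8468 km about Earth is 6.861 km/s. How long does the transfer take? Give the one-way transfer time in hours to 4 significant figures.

From the circular-orbit relation v² = μ/r at r = 8468 km: μ = v²r = (6.861)² × 8468 = 3.98617×10^5 km³/s².
Semi-major axis of the transfer orbit: a_t = (73420 + 8468)/2 = 40944 km.
By Kepler's third law the transfer-orbit period is T = 2π√(a_t³/μ), so t = T/2 = 41220 s.
Converting: 41220 s ÷ 3600 s/hour = 11.45 hours.

t = 11.45 hours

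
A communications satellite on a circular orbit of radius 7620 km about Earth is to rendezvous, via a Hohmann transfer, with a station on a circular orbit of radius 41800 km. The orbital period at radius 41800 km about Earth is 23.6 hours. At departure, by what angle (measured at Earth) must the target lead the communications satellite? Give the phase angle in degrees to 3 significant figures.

From Kepler's third law T² = 4π²r³/μ at r = 41800 km, T = 23.6 hours = 23.6 × 3600 s = 84960 s: μ = 4π²r³/T² = 3.99447×10^5 km³/s².
Semi-major axis of the transfer orbit: a_t = (7620 + 41800)/2 = 24710 km.
Transfer time t = π√(a_t³/μ) = 19308 s.
The target's mean motion on its circular orbit is ω₂ = √(μ/r₂³) = 7.3955×10^-5 rad/s.
Angle swept by the target during transfer: ω₂·t = 1.4279 rad = 81.81°.
The communications satellite traverses 180° on the transfer ellipse, so the target must lead by 180° − 81.81° = 98.2°.

φ = 98.2°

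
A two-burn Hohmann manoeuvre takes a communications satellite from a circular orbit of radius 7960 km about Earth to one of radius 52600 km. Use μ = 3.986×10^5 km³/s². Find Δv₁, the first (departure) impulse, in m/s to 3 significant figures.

Δv₁ = 2250 m/s

Transfer-ellipse semi-major axis a_t = (r₁ + r₂)/2 = (7960 + 52600)/2 = 30280 km.
Circular speed at r = 7960 km: v_c = √(μ/r) = 7.0764 km/s.
Vis-viva on the transfer ellipse at r = 7960 km gives v_t = √[μ(2/r − 1/a_t)] = 9.3267 km/s.
Δv₁ = |v_t − v_c| = |9.3267 − 7.0764| = 2.250 km/s.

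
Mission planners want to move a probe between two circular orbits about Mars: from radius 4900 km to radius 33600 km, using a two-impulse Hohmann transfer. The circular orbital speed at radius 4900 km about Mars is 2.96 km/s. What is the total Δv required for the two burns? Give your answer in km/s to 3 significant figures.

From the circular-orbit relation v² = μ/r at r = 4900 km: μ = v²r = (2.96)² × 4900 = 42931.8 km³/s².
Semi-major axis of the transfer orbit: a_t = (4900 + 33600)/2 = 19250 km.
At r₁ the circular-orbit speed is v₁ = √(μ/r₁) = 2.9600 km/s.
On the transfer ellipse at r₁, vis-viva gives v_p = √[μ(2/r₁ − 1/a_t)] = 3.9106 km/s.
First burn Δv₁ = |v_p − v₁| = 0.9506 km/s.
Circular speed at r₂: v₂ = √(μ/r₂) = 1.1304 km/s.
Transfer-orbit speed at r₂: v_a = √[μ(2/r₂ − 1/a_t)] = 0.57030 km/s.
Second burn Δv₂ = |v₂ − v_a| = 0.5601 km/s.
Δv = Δv₁ + Δv₂ = 0.9506 + 0.5601 = 1.511 km/s.

Δv = 1.51 km/s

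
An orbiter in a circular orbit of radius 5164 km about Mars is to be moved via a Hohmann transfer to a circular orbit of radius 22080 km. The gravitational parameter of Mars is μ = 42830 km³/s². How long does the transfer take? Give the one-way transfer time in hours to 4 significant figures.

t = 6.704 hours

Transfer-ellipse semi-major axis a_t = (r₁ + r₂)/2 = (5164 + 22080)/2 = 13622 km.
By Kepler's third law the transfer-orbit period is T = 2π√(a_t³/μ), so t = T/2 = 24134 s.
Converting: 24134 s ÷ 3600 s/hour = 6.704 hours.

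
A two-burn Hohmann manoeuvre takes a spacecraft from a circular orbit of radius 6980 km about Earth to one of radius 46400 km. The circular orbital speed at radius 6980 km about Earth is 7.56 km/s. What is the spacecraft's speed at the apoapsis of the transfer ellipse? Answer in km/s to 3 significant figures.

v = 1.50 km/s

From the circular-orbit relation v² = μ/r at r = 6980 km: μ = v²r = (7.56)² × 6980 = 3.98932×10^5 km³/s².
The Hohmann ellipse has a_t = (r₁ + r₂)/2 = 26690 km.
At apoapsis, r = 46400 km.
Vis-viva: v = √[μ(2/r − 1/a_t)] = √[3.98932×10^5 × (2/46400 − 1/26690)] = 1.499 km/s.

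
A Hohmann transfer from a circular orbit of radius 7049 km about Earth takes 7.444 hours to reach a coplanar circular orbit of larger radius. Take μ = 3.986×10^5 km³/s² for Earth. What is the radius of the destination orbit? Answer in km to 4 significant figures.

Transfer time t = 7.444 hours = 26798.4 s, and t = π√(a_t³/μ).
So a_t = (μ t²/π²)^(1/3) = (3.986×10^5 × (26798.4)² / π²)^(1/3) = 30725 km.
Since a_t = (r₁ + r₂)/2, r₂ = 2a_t − r₁ = 2×30725 − 7049 = 54401 km.

r₂ = 54400 km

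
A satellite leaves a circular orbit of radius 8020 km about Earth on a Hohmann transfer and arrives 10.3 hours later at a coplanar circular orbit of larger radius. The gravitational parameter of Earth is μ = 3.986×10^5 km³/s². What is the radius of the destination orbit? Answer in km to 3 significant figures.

Transfer time t = 10.3 hours = 37080 s, and t = π√(a_t³/μ).
So a_t = (μ t²/π²)^(1/3) = (3.986×10^5 × (37080)² / π²)^(1/3) = 38151 km.
Since a_t = (r₁ + r₂)/2, r₂ = 2a_t − r₁ = 2×38151 − 8020 = 68282 km.

r₂ = 68300 km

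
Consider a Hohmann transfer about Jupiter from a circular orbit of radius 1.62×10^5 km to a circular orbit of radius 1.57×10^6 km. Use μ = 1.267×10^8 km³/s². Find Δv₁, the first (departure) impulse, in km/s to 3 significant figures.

The Hohmann ellipse has a_t = (r₁ + r₂)/2 = 8.660×10^5 km.
On the circular orbit at r = 1.620×10^5 km, v_c = √(μ/r) = 27.966 km/s.
Transfer-orbit speed at the same r (vis-viva, a = a_t): v_t = √[μ(2/r − 1/a_t)] = 37.655 km/s.
Δv₁ = |v_t − v_c| = |37.655 − 27.966| = 9.689 km/s.

Δv₁ = 9.69 km/s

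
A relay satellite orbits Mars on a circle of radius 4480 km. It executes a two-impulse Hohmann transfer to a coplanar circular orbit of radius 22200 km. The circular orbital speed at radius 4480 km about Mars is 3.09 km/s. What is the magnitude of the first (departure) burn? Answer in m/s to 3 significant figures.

From the circular-orbit relation v² = μ/r at r = 4480 km: μ = v²r = (3.09)² × 4480 = 42775.5 km³/s².
Semi-major axis of the transfer orbit: a_t = (4480 + 22200)/2 = 13340 km.
On the circular orbit at r = 4480 km, v_c = √(μ/r) = 3.0900 km/s.
Transfer-orbit speed at the same r (vis-viva, a = a_t): v_t = √[μ(2/r − 1/a_t)] = 3.9862 km/s.
Δv₁ = |v_t − v_c| = |3.9862 − 3.0900| = 0.8962 km/s.

Δv₁ = 896 m/s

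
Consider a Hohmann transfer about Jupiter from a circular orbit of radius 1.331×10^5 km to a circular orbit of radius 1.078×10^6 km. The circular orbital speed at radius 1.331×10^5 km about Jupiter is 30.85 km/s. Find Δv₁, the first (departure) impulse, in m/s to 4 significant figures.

Δv₁ = 10310 m/s

From the circular-orbit relation v² = μ/r at r = 1.331×10^5 km: μ = v²r = (30.85)² × 1.331×10^5 = 1.26674×10^8 km³/s².
The Hohmann ellipse has a_t = (r₁ + r₂)/2 = 6.0555×10^5 km.
On the circular orbit at r = 1.331×10^5 km, v_c = √(μ/r) = 30.85 km/s.
Vis-viva on the transfer ellipse at r = 1.331×10^5 km gives v_t = √[μ(2/r − 1/a_t)] = 41.16 km/s.
Δv₁ = |v_t − v_c| = |41.16 − 30.85| = 10.31 km/s.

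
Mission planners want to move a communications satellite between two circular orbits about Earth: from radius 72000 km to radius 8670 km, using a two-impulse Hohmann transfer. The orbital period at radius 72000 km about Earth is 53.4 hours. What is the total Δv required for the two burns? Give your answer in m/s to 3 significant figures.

Δv = 3540 m/s

From Kepler's third law T² = 4π²r³/μ at r = 72000 km, T = 53.4 hours = 53.4 × 3600 s = 1.9224×10^5 s: μ = 4π²r³/T² = 3.98722×10^5 km³/s².
The Hohmann ellipse has a_t = (r₁ + r₂)/2 = 40335 km.
Circular speed at r₁: v₁ = √(μ/r₁) = √(3.98722×10^5/72000) = 2.353 km/s.
Transfer-orbit speed at r₁ (vis-viva equation): v_a = √[μ(2/r₁ − 1/a_t)] = 1.091 km/s.
First burn Δv₁ = |v_a − v₁| = 1.262 km/s.
At r₂, v₂ = √(μ/r₂) = 6.781 km/s.
Transfer-orbit speed at r₂: v_p = √[μ(2/r₂ − 1/a_t)] = 9.060 km/s.
Second burn Δv₂ = |v₂ − v_p| = 2.279 km/s.
Total Δv = Δv₁ + Δv₂ = 3.541 km/s.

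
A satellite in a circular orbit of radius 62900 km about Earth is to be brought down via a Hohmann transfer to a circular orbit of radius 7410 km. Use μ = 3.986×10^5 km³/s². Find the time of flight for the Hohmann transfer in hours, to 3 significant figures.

The Hohmann ellipse has a_t = (r₁ + r₂)/2 = 35155 km.
Half the transfer-orbit period gives t = π√(a_t³/μ) = 32800 s.
Converting: 32800 s ÷ 3600 s/hour = 9.11 hours.

t = 9.11 hours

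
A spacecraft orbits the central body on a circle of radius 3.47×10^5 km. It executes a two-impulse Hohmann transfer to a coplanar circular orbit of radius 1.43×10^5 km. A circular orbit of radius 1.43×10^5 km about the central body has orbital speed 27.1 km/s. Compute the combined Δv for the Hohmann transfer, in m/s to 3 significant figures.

From the circular-orbit relation v² = μ/r at r = 1.43×10^5 km: μ = v²r = (27.1)² × 1.43×10^5 = 1.05021×10^8 km³/s².
The Hohmann ellipse has a_t = (r₁ + r₂)/2 = 2.450×10^5 km.
At r₁ the circular-orbit speed is v₁ = √(μ/r₁) = 17.397 km/s.
On the transfer ellipse at r₁, vis-viva gives v_a = √[μ(2/r₁ − 1/a_t)] = 13.291 km/s.
First burn Δv₁ = |v_a − v₁| = 4.106 km/s.
At r₂, v₂ = √(μ/r₂) = 27.100 km/s.
Transfer-orbit speed at r₂: v_p = √[μ(2/r₂ − 1/a_t)] = 32.252 km/s.
Second burn Δv₂ = |v₂ − v_p| = 5.152 km/s.
Total Δv = Δv₁ + Δv₂ = 9.258 km/s.

Δv = 9260 m/s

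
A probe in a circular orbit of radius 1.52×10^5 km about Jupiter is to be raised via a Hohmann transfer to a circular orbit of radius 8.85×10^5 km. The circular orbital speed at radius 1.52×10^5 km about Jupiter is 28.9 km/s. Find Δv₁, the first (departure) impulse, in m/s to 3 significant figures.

Δv₁ = 8860 m/s

From the circular-orbit relation v² = μ/r at r = 1.52×10^5 km: μ = v²r = (28.9)² × 1.52×10^5 = 1.26952×10^8 km³/s².
The Hohmann ellipse has a_t = (r₁ + r₂)/2 = 5.185×10^5 km.
On the circular orbit at r = 1.520×10^5 km, v_c = √(μ/r) = 28.900 km/s.
Vis-viva on the transfer ellipse at r = 1.520×10^5 km gives v_t = √[μ(2/r − 1/a_t)] = 37.757 km/s.
Δv₁ = |v_t − v_c| = |37.757 − 28.900| = 8.857 km/s.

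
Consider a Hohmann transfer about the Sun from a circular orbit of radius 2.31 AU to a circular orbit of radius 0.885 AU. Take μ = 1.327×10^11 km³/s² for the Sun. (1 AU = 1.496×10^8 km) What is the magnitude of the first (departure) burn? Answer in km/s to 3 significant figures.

In km: r₁ = 2.31 × 1.496×10^8 = 3.45576×10^8 km; r₂ = 0.885 × 1.496×10^8 = 1.32396×10^8 km.
The Hohmann ellipse has a_t = (r₁ + r₂)/2 = 2.38986×10^8 km.
On the circular orbit at r = 3.45576×10^8 km, v_c = √(μ/r) = 19.596 km/s.
Vis-viva on the transfer ellipse at r = 3.45576×10^8 km gives v_t = √[μ(2/r − 1/a_t)] = 14.585 km/s.
Δv₁ = |v_t − v_c| = |14.585 − 19.596| = 5.011 km/s.

Δv₁ = 5.01 km/s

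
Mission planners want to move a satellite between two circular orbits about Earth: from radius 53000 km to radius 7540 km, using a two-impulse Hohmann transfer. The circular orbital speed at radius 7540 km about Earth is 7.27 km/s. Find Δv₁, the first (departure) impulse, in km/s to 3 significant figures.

From the circular-orbit relation v² = μ/r at r = 7540 km: μ = v²r = (7.27)² × 7540 = 3.98511×10^5 km³/s².
Semi-major axis of the transfer orbit: a_t = (53000 + 7540)/2 = 30270 km.
Circular speed at r = 53000 km: v_c = √(μ/r) = 2.74209 km/s.
Vis-viva on the transfer ellipse at r = 53000 km gives v_t = √[μ(2/r − 1/a_t)] = 1.36855 km/s.
Δv₁ = |v_t − v_c| = |1.36855 − 2.74209| = 1.374 km/s.

Δv₁ = 1.37 km/s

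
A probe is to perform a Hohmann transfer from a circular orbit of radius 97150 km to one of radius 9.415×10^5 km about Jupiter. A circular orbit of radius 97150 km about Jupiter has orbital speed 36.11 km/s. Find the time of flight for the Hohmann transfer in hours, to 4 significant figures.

t = 29.02 hours

From the circular-orbit relation v² = μ/r at r = 97150 km: μ = v²r = (36.11)² × 97150 = 1.26677×10^8 km³/s².
The Hohmann ellipse has a_t = (r₁ + r₂)/2 = 5.19325×10^5 km.
Transfer time t = π√(a_t³/μ) = π√((5.19325×10^5)³ / 1.26677×10^8) = 1.0446×10^5 s.
Converting: 1.0446×10^5 s ÷ 3600 s/hour = 29.02 hours.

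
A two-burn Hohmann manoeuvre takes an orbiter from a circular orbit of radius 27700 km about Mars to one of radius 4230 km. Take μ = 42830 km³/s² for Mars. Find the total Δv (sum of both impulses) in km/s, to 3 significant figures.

Δv = 1.61 km/s

Semi-major axis of the transfer orbit: a_t = (27700 + 4230)/2 = 15965 km.
At r₁ the circular-orbit speed is v₁ = √(μ/r₁) = 1.24347 km/s.
On the transfer ellipse at r₁, vis-viva equation gives v_a = √[μ(2/r₁ − 1/a_t)] = 0.640059 km/s.
First burn Δv₁ = |v_a − v₁| = 0.60341 km/s.
At r₂, v₂ = √(μ/r₂) = 3.1820 km/s.
Transfer-orbit speed at r₂: v_p = √[μ(2/r₂ − 1/a_t)] = 4.1914 km/s.
Second burn Δv₂ = |v₂ − v_p| = 1.0094 km/s.
Δv = Δv₁ + Δv₂ = 0.60341 + 1.0094 = 1.613 km/s.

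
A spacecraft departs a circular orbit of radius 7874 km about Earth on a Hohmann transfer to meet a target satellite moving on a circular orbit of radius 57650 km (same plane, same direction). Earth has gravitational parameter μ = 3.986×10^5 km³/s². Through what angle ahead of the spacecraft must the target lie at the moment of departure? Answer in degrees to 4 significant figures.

φ = 102.9°

Transfer-ellipse semi-major axis a_t = (r₁ + r₂)/2 = (7874 + 57650)/2 = 32762 km.
The half-period of the transfer ellipse is t = π√(a_t³/μ) = 29508 s.
Target angular speed ω₂ = √(μ/r₂³) = 4.5611×10^-5 rad/s.
Angle swept by the target during transfer: ω₂·t = 1.3459 rad = 77.11°.
The spacecraft traverses 180° on the transfer ellipse, so the target must lead by 180° − 77.11° = 102.9°.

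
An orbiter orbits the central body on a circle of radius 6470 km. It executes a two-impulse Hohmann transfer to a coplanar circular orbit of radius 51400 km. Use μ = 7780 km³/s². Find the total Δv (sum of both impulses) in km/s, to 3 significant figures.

Transfer-ellipse semi-major axis a_t = (r₁ + r₂)/2 = (6470 + 51400)/2 = 28935 km.
At r₁ the circular-orbit speed is v₁ = √(μ/r₁) = 1.09657 km/s.
Transfer-orbit speed at r₁ (vis-viva equation): v_p = √[μ(2/r₁ − 1/a_t)] = 1.46153 km/s.
First burn Δv₁ = |v_p − v₁| = 0.36496 km/s.
Circular speed at r₂: v₂ = √(μ/r₂) = 0.38905 km/s.
Transfer-orbit speed at r₂: v_a = √[μ(2/r₂ − 1/a_t)] = 0.18397 km/s.
Second burn Δv₂ = |v₂ − v_a| = 0.20508 km/s.
Δv = Δv₁ + Δv₂ = 0.36496 + 0.20508 = 0.5700 km/s.

Δv = 0.570 km/s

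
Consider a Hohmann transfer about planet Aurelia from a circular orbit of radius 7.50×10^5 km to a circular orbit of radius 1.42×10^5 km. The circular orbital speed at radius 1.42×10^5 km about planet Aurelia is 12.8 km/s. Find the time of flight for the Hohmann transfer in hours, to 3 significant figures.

t = 53.9 hours

From the circular-orbit relation v² = μ/r at r = 1.42×10^5 km: μ = v²r = (12.8)² × 1.42×10^5 = 2.32653×10^7 km³/s².
The Hohmann ellipse has a_t = (r₁ + r₂)/2 = 4.460×10^5 km.
Half the transfer-orbit period gives t = π√(a_t³/μ) = 1.940×10^5 s.
Converting: 1.940×10^5 s ÷ 3600 s/hour = 53.9 hours.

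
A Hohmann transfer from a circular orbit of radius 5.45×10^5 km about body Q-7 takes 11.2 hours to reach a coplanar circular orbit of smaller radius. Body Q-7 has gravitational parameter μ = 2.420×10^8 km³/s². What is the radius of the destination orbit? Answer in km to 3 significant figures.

Transfer time t = 11.2 hours = 40320 s, and t = π√(a_t³/μ).
So a_t = (μ t²/π²)^(1/3) = (2.420×10^8 × (40320)² / π²)^(1/3) = 3.4160×10^5 km.
Since a_t = (r₁ + r₂)/2, r₂ = 2a_t − r₁ = 2×3.4160×10^5 − 5.450×10^5 = 1.382×10^5 km.

r₂ = 1.38×10^5 km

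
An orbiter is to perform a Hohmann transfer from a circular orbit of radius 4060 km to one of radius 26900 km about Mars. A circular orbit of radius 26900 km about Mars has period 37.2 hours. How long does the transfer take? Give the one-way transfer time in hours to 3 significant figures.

From Kepler's third law T² = 4π²r³/μ at r = 26900 km, T = 37.2 hours = 37.2 × 3600 s = 1.3392×10^5 s: μ = 4π²r³/T² = 42847.5 km³/s².
Semi-major axis of the transfer orbit: a_t = (4060 + 26900)/2 = 15480 km.
By Kepler's third law the transfer-orbit period is T = 2π√(a_t³/μ), so t = T/2 = 29230 s.
Converting: 29230 s ÷ 3600 s/hour = 8.12 hours.

t = 8.12 hours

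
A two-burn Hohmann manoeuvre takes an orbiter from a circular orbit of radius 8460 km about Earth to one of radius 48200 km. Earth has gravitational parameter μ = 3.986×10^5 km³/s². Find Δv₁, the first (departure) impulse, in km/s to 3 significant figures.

Δv₁ = 2.09 km/s

Transfer-ellipse semi-major axis a_t = (r₁ + r₂)/2 = (8460 + 48200)/2 = 28330 km.
Circular speed at r = 8460 km: v_c = √(μ/r) = 6.864 km/s.
Transfer-orbit speed at the same r (vis-viva, a = a_t): v_t = √[μ(2/r − 1/a_t)] = 8.953 km/s.
Δv₁ = |v_t − v_c| = |8.953 − 6.864| = 2.089 km/s.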